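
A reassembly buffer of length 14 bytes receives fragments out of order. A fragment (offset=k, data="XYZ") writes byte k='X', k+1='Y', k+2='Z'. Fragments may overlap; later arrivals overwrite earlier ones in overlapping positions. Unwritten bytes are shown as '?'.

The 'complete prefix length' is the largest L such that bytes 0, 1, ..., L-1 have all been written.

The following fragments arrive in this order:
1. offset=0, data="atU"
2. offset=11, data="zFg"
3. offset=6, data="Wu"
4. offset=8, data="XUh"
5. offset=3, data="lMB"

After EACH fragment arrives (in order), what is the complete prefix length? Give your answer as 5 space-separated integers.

Answer: 3 3 3 3 14

Derivation:
Fragment 1: offset=0 data="atU" -> buffer=atU??????????? -> prefix_len=3
Fragment 2: offset=11 data="zFg" -> buffer=atU????????zFg -> prefix_len=3
Fragment 3: offset=6 data="Wu" -> buffer=atU???Wu???zFg -> prefix_len=3
Fragment 4: offset=8 data="XUh" -> buffer=atU???WuXUhzFg -> prefix_len=3
Fragment 5: offset=3 data="lMB" -> buffer=atUlMBWuXUhzFg -> prefix_len=14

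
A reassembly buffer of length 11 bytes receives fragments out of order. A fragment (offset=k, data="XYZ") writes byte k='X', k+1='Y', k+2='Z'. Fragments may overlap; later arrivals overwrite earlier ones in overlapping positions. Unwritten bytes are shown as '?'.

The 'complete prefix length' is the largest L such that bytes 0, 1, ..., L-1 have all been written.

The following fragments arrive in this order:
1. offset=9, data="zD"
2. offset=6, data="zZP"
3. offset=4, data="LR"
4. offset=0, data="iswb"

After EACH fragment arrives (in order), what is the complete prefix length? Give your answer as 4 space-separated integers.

Fragment 1: offset=9 data="zD" -> buffer=?????????zD -> prefix_len=0
Fragment 2: offset=6 data="zZP" -> buffer=??????zZPzD -> prefix_len=0
Fragment 3: offset=4 data="LR" -> buffer=????LRzZPzD -> prefix_len=0
Fragment 4: offset=0 data="iswb" -> buffer=iswbLRzZPzD -> prefix_len=11

Answer: 0 0 0 11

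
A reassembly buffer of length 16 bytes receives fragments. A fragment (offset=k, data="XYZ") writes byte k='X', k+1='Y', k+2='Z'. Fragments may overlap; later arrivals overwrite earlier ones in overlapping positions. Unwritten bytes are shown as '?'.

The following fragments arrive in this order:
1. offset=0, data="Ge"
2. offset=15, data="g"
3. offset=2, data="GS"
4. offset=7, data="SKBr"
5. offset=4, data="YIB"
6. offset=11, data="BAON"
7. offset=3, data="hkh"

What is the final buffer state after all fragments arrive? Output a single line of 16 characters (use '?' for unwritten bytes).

Answer: GeGhkhBSKBrBAONg

Derivation:
Fragment 1: offset=0 data="Ge" -> buffer=Ge??????????????
Fragment 2: offset=15 data="g" -> buffer=Ge?????????????g
Fragment 3: offset=2 data="GS" -> buffer=GeGS???????????g
Fragment 4: offset=7 data="SKBr" -> buffer=GeGS???SKBr????g
Fragment 5: offset=4 data="YIB" -> buffer=GeGSYIBSKBr????g
Fragment 6: offset=11 data="BAON" -> buffer=GeGSYIBSKBrBAONg
Fragment 7: offset=3 data="hkh" -> buffer=GeGhkhBSKBrBAONg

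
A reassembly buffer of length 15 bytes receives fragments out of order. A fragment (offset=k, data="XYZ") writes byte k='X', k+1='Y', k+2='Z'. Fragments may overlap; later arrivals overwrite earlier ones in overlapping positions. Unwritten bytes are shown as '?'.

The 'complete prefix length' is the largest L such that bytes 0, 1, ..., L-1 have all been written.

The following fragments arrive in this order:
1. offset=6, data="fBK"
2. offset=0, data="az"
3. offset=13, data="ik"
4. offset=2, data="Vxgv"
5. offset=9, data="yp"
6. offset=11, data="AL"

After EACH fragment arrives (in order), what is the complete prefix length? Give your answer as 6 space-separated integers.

Fragment 1: offset=6 data="fBK" -> buffer=??????fBK?????? -> prefix_len=0
Fragment 2: offset=0 data="az" -> buffer=az????fBK?????? -> prefix_len=2
Fragment 3: offset=13 data="ik" -> buffer=az????fBK????ik -> prefix_len=2
Fragment 4: offset=2 data="Vxgv" -> buffer=azVxgvfBK????ik -> prefix_len=9
Fragment 5: offset=9 data="yp" -> buffer=azVxgvfBKyp??ik -> prefix_len=11
Fragment 6: offset=11 data="AL" -> buffer=azVxgvfBKypALik -> prefix_len=15

Answer: 0 2 2 9 11 15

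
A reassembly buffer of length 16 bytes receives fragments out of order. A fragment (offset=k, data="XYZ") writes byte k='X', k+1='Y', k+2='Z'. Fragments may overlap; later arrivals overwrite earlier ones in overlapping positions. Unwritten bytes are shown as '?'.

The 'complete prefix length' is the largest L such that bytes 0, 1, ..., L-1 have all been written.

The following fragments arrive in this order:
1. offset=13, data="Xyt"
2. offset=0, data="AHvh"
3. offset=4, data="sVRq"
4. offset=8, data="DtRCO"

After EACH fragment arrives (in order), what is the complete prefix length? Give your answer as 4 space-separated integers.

Answer: 0 4 8 16

Derivation:
Fragment 1: offset=13 data="Xyt" -> buffer=?????????????Xyt -> prefix_len=0
Fragment 2: offset=0 data="AHvh" -> buffer=AHvh?????????Xyt -> prefix_len=4
Fragment 3: offset=4 data="sVRq" -> buffer=AHvhsVRq?????Xyt -> prefix_len=8
Fragment 4: offset=8 data="DtRCO" -> buffer=AHvhsVRqDtRCOXyt -> prefix_len=16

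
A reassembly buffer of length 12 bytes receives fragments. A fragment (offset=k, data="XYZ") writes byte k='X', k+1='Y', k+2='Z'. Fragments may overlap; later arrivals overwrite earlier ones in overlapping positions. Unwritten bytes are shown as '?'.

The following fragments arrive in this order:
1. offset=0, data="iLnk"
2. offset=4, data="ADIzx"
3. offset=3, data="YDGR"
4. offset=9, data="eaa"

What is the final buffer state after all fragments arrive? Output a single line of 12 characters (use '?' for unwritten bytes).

Fragment 1: offset=0 data="iLnk" -> buffer=iLnk????????
Fragment 2: offset=4 data="ADIzx" -> buffer=iLnkADIzx???
Fragment 3: offset=3 data="YDGR" -> buffer=iLnYDGRzx???
Fragment 4: offset=9 data="eaa" -> buffer=iLnYDGRzxeaa

Answer: iLnYDGRzxeaa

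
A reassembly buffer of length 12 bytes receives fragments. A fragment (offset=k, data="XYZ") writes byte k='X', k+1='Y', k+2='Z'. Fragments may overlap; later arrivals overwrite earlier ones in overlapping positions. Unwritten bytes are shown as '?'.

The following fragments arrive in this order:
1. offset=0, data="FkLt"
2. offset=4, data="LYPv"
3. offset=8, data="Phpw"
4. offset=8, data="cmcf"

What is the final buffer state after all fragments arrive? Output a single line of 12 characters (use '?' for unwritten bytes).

Fragment 1: offset=0 data="FkLt" -> buffer=FkLt????????
Fragment 2: offset=4 data="LYPv" -> buffer=FkLtLYPv????
Fragment 3: offset=8 data="Phpw" -> buffer=FkLtLYPvPhpw
Fragment 4: offset=8 data="cmcf" -> buffer=FkLtLYPvcmcf

Answer: FkLtLYPvcmcf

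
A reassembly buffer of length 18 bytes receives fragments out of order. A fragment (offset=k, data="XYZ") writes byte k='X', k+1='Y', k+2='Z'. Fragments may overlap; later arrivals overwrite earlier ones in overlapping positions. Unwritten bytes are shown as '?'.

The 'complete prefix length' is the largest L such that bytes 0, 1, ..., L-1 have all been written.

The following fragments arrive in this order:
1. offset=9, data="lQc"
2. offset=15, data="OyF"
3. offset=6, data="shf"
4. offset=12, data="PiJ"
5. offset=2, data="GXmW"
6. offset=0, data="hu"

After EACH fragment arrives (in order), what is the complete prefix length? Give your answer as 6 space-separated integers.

Answer: 0 0 0 0 0 18

Derivation:
Fragment 1: offset=9 data="lQc" -> buffer=?????????lQc?????? -> prefix_len=0
Fragment 2: offset=15 data="OyF" -> buffer=?????????lQc???OyF -> prefix_len=0
Fragment 3: offset=6 data="shf" -> buffer=??????shflQc???OyF -> prefix_len=0
Fragment 4: offset=12 data="PiJ" -> buffer=??????shflQcPiJOyF -> prefix_len=0
Fragment 5: offset=2 data="GXmW" -> buffer=??GXmWshflQcPiJOyF -> prefix_len=0
Fragment 6: offset=0 data="hu" -> buffer=huGXmWshflQcPiJOyF -> prefix_len=18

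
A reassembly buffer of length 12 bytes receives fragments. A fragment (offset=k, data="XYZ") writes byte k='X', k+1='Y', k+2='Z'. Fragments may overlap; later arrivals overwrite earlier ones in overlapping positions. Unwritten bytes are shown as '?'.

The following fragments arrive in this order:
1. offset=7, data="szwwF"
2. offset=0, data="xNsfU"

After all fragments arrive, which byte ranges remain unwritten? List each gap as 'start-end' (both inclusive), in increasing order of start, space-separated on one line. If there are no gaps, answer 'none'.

Fragment 1: offset=7 len=5
Fragment 2: offset=0 len=5
Gaps: 5-6

Answer: 5-6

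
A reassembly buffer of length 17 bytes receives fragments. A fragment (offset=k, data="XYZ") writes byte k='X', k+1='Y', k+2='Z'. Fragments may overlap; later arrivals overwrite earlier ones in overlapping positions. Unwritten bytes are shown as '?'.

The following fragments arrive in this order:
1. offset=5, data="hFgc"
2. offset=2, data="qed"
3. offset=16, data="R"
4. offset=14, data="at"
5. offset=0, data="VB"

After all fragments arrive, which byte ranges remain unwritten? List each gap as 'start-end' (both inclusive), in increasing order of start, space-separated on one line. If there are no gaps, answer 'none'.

Fragment 1: offset=5 len=4
Fragment 2: offset=2 len=3
Fragment 3: offset=16 len=1
Fragment 4: offset=14 len=2
Fragment 5: offset=0 len=2
Gaps: 9-13

Answer: 9-13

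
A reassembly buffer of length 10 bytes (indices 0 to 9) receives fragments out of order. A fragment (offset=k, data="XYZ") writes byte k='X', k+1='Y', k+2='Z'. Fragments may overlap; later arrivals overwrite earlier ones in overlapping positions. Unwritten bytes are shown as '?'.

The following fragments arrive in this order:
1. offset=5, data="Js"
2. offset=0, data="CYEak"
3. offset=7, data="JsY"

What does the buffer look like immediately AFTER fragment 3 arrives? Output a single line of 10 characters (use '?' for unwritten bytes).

Answer: CYEakJsJsY

Derivation:
Fragment 1: offset=5 data="Js" -> buffer=?????Js???
Fragment 2: offset=0 data="CYEak" -> buffer=CYEakJs???
Fragment 3: offset=7 data="JsY" -> buffer=CYEakJsJsY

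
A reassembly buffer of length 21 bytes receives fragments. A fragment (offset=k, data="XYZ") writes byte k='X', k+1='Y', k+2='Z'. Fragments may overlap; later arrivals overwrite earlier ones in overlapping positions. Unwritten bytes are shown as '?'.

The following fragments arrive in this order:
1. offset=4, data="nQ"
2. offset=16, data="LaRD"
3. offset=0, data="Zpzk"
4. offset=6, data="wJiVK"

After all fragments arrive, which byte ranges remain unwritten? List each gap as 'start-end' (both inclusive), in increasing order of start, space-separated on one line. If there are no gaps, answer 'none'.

Fragment 1: offset=4 len=2
Fragment 2: offset=16 len=4
Fragment 3: offset=0 len=4
Fragment 4: offset=6 len=5
Gaps: 11-15 20-20

Answer: 11-15 20-20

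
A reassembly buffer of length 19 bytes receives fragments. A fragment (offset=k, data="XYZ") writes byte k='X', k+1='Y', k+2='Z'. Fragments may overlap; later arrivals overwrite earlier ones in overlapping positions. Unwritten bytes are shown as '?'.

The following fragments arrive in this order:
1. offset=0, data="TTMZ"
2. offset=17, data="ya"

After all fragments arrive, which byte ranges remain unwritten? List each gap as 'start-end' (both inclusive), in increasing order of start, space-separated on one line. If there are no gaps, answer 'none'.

Fragment 1: offset=0 len=4
Fragment 2: offset=17 len=2
Gaps: 4-16

Answer: 4-16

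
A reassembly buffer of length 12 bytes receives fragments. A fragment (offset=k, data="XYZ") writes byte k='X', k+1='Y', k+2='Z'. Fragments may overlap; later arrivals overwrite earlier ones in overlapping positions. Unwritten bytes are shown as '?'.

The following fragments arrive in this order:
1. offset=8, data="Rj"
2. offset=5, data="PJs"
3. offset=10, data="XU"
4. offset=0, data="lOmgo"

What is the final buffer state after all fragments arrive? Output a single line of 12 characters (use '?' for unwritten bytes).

Fragment 1: offset=8 data="Rj" -> buffer=????????Rj??
Fragment 2: offset=5 data="PJs" -> buffer=?????PJsRj??
Fragment 3: offset=10 data="XU" -> buffer=?????PJsRjXU
Fragment 4: offset=0 data="lOmgo" -> buffer=lOmgoPJsRjXU

Answer: lOmgoPJsRjXU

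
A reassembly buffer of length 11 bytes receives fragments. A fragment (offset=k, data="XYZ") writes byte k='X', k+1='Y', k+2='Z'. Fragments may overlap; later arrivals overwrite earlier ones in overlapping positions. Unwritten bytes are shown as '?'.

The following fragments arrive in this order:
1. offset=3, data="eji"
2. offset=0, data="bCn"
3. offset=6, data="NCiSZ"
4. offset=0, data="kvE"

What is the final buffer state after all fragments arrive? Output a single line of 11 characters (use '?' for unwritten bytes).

Answer: kvEejiNCiSZ

Derivation:
Fragment 1: offset=3 data="eji" -> buffer=???eji?????
Fragment 2: offset=0 data="bCn" -> buffer=bCneji?????
Fragment 3: offset=6 data="NCiSZ" -> buffer=bCnejiNCiSZ
Fragment 4: offset=0 data="kvE" -> buffer=kvEejiNCiSZ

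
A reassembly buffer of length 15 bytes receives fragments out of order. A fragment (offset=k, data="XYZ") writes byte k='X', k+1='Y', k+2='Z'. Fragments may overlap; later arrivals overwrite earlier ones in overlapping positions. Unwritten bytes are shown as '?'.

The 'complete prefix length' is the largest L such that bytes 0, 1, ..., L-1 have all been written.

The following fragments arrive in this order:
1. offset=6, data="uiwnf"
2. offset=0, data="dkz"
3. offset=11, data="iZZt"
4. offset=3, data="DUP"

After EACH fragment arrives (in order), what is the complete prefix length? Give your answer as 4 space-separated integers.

Answer: 0 3 3 15

Derivation:
Fragment 1: offset=6 data="uiwnf" -> buffer=??????uiwnf???? -> prefix_len=0
Fragment 2: offset=0 data="dkz" -> buffer=dkz???uiwnf???? -> prefix_len=3
Fragment 3: offset=11 data="iZZt" -> buffer=dkz???uiwnfiZZt -> prefix_len=3
Fragment 4: offset=3 data="DUP" -> buffer=dkzDUPuiwnfiZZt -> prefix_len=15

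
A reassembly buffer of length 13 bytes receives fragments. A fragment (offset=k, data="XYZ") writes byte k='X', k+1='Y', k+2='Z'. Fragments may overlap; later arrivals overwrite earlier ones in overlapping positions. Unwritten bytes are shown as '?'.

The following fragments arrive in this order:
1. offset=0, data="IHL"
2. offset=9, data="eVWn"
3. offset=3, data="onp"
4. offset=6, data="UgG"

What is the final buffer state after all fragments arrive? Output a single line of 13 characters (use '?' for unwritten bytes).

Answer: IHLonpUgGeVWn

Derivation:
Fragment 1: offset=0 data="IHL" -> buffer=IHL??????????
Fragment 2: offset=9 data="eVWn" -> buffer=IHL??????eVWn
Fragment 3: offset=3 data="onp" -> buffer=IHLonp???eVWn
Fragment 4: offset=6 data="UgG" -> buffer=IHLonpUgGeVWn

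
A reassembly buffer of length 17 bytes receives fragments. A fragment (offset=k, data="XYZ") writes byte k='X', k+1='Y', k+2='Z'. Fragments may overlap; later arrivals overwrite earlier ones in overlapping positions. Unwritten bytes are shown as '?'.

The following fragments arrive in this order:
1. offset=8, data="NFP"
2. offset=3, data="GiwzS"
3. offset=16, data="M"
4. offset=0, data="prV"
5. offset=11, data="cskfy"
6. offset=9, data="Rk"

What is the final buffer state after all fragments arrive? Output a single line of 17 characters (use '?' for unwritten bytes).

Fragment 1: offset=8 data="NFP" -> buffer=????????NFP??????
Fragment 2: offset=3 data="GiwzS" -> buffer=???GiwzSNFP??????
Fragment 3: offset=16 data="M" -> buffer=???GiwzSNFP?????M
Fragment 4: offset=0 data="prV" -> buffer=prVGiwzSNFP?????M
Fragment 5: offset=11 data="cskfy" -> buffer=prVGiwzSNFPcskfyM
Fragment 6: offset=9 data="Rk" -> buffer=prVGiwzSNRkcskfyM

Answer: prVGiwzSNRkcskfyM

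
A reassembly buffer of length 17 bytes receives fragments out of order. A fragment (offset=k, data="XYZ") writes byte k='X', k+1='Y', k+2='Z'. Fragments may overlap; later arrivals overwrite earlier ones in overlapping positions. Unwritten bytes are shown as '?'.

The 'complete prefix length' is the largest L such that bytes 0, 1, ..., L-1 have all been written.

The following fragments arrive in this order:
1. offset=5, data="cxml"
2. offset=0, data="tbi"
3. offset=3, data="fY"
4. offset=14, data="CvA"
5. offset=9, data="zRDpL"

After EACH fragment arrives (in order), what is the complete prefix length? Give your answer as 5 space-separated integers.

Answer: 0 3 9 9 17

Derivation:
Fragment 1: offset=5 data="cxml" -> buffer=?????cxml???????? -> prefix_len=0
Fragment 2: offset=0 data="tbi" -> buffer=tbi??cxml???????? -> prefix_len=3
Fragment 3: offset=3 data="fY" -> buffer=tbifYcxml???????? -> prefix_len=9
Fragment 4: offset=14 data="CvA" -> buffer=tbifYcxml?????CvA -> prefix_len=9
Fragment 5: offset=9 data="zRDpL" -> buffer=tbifYcxmlzRDpLCvA -> prefix_len=17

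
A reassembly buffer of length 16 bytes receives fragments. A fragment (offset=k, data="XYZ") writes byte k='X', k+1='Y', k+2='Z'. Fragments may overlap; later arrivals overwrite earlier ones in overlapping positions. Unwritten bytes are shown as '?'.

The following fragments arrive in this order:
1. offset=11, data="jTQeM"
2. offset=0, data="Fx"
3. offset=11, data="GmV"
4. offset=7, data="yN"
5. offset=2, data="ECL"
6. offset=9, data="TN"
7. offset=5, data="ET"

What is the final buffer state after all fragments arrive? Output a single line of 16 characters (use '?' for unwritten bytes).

Answer: FxECLETyNTNGmVeM

Derivation:
Fragment 1: offset=11 data="jTQeM" -> buffer=???????????jTQeM
Fragment 2: offset=0 data="Fx" -> buffer=Fx?????????jTQeM
Fragment 3: offset=11 data="GmV" -> buffer=Fx?????????GmVeM
Fragment 4: offset=7 data="yN" -> buffer=Fx?????yN??GmVeM
Fragment 5: offset=2 data="ECL" -> buffer=FxECL??yN??GmVeM
Fragment 6: offset=9 data="TN" -> buffer=FxECL??yNTNGmVeM
Fragment 7: offset=5 data="ET" -> buffer=FxECLETyNTNGmVeM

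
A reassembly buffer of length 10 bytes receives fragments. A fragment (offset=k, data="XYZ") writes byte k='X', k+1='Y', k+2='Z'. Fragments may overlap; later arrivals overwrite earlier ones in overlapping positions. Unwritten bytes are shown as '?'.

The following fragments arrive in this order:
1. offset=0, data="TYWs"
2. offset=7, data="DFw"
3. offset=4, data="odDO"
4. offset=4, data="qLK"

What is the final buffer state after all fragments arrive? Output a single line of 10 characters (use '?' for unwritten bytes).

Fragment 1: offset=0 data="TYWs" -> buffer=TYWs??????
Fragment 2: offset=7 data="DFw" -> buffer=TYWs???DFw
Fragment 3: offset=4 data="odDO" -> buffer=TYWsodDOFw
Fragment 4: offset=4 data="qLK" -> buffer=TYWsqLKOFw

Answer: TYWsqLKOFw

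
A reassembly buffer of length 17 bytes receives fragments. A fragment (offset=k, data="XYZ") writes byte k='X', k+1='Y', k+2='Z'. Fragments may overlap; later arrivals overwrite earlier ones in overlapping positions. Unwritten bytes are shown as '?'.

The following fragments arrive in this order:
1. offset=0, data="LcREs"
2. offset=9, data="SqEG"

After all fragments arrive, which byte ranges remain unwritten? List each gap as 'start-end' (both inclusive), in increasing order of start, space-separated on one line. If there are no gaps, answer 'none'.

Fragment 1: offset=0 len=5
Fragment 2: offset=9 len=4
Gaps: 5-8 13-16

Answer: 5-8 13-16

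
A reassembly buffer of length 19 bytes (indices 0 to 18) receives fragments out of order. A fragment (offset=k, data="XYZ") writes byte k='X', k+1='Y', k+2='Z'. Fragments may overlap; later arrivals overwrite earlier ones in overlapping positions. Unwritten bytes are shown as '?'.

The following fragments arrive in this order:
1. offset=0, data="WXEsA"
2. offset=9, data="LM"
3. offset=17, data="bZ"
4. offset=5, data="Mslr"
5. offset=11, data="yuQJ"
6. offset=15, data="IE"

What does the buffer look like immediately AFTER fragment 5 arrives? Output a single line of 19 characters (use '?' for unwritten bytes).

Answer: WXEsAMslrLMyuQJ??bZ

Derivation:
Fragment 1: offset=0 data="WXEsA" -> buffer=WXEsA??????????????
Fragment 2: offset=9 data="LM" -> buffer=WXEsA????LM????????
Fragment 3: offset=17 data="bZ" -> buffer=WXEsA????LM??????bZ
Fragment 4: offset=5 data="Mslr" -> buffer=WXEsAMslrLM??????bZ
Fragment 5: offset=11 data="yuQJ" -> buffer=WXEsAMslrLMyuQJ??bZ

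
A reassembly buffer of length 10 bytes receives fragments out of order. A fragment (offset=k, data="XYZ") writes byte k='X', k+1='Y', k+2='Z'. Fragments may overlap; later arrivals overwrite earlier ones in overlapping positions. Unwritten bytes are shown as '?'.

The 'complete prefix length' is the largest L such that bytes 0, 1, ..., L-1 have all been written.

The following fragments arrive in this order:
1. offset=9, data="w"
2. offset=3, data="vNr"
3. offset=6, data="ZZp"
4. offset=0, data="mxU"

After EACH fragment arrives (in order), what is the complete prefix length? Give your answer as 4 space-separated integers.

Fragment 1: offset=9 data="w" -> buffer=?????????w -> prefix_len=0
Fragment 2: offset=3 data="vNr" -> buffer=???vNr???w -> prefix_len=0
Fragment 3: offset=6 data="ZZp" -> buffer=???vNrZZpw -> prefix_len=0
Fragment 4: offset=0 data="mxU" -> buffer=mxUvNrZZpw -> prefix_len=10

Answer: 0 0 0 10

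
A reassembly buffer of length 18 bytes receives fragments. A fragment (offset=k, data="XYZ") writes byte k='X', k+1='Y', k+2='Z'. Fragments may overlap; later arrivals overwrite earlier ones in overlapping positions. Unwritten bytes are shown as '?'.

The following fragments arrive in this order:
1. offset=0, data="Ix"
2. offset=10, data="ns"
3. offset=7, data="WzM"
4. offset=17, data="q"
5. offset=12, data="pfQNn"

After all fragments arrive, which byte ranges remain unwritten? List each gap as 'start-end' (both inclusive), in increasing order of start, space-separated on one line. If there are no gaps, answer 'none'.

Answer: 2-6

Derivation:
Fragment 1: offset=0 len=2
Fragment 2: offset=10 len=2
Fragment 3: offset=7 len=3
Fragment 4: offset=17 len=1
Fragment 5: offset=12 len=5
Gaps: 2-6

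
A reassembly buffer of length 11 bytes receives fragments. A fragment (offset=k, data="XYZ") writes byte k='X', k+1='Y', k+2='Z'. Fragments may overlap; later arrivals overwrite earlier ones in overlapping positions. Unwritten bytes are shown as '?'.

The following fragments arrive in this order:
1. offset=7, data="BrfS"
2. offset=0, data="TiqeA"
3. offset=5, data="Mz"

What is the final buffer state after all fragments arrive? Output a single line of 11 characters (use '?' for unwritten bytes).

Answer: TiqeAMzBrfS

Derivation:
Fragment 1: offset=7 data="BrfS" -> buffer=???????BrfS
Fragment 2: offset=0 data="TiqeA" -> buffer=TiqeA??BrfS
Fragment 3: offset=5 data="Mz" -> buffer=TiqeAMzBrfS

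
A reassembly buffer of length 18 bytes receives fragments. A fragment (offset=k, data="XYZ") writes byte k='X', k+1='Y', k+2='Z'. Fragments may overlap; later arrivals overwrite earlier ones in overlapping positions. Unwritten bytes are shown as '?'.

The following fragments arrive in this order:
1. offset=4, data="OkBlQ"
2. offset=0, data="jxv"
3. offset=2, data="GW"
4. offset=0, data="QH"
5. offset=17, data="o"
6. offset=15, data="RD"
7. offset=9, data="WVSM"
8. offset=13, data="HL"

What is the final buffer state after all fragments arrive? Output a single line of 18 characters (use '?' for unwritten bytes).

Answer: QHGWOkBlQWVSMHLRDo

Derivation:
Fragment 1: offset=4 data="OkBlQ" -> buffer=????OkBlQ?????????
Fragment 2: offset=0 data="jxv" -> buffer=jxv?OkBlQ?????????
Fragment 3: offset=2 data="GW" -> buffer=jxGWOkBlQ?????????
Fragment 4: offset=0 data="QH" -> buffer=QHGWOkBlQ?????????
Fragment 5: offset=17 data="o" -> buffer=QHGWOkBlQ????????o
Fragment 6: offset=15 data="RD" -> buffer=QHGWOkBlQ??????RDo
Fragment 7: offset=9 data="WVSM" -> buffer=QHGWOkBlQWVSM??RDo
Fragment 8: offset=13 data="HL" -> buffer=QHGWOkBlQWVSMHLRDo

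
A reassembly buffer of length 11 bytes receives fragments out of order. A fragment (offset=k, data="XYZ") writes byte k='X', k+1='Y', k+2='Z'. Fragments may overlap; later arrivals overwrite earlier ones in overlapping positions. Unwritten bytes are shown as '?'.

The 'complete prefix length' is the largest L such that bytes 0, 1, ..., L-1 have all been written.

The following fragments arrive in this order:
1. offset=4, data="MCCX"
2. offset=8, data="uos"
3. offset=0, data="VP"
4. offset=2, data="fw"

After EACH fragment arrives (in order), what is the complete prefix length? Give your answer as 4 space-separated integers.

Fragment 1: offset=4 data="MCCX" -> buffer=????MCCX??? -> prefix_len=0
Fragment 2: offset=8 data="uos" -> buffer=????MCCXuos -> prefix_len=0
Fragment 3: offset=0 data="VP" -> buffer=VP??MCCXuos -> prefix_len=2
Fragment 4: offset=2 data="fw" -> buffer=VPfwMCCXuos -> prefix_len=11

Answer: 0 0 2 11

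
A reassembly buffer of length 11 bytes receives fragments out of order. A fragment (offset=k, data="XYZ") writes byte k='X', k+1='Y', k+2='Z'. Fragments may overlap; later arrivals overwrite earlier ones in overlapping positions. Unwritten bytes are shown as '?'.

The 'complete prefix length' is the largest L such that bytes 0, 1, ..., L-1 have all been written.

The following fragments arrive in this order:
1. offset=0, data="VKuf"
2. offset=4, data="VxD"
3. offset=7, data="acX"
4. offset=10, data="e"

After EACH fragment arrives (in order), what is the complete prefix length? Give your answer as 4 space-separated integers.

Fragment 1: offset=0 data="VKuf" -> buffer=VKuf??????? -> prefix_len=4
Fragment 2: offset=4 data="VxD" -> buffer=VKufVxD???? -> prefix_len=7
Fragment 3: offset=7 data="acX" -> buffer=VKufVxDacX? -> prefix_len=10
Fragment 4: offset=10 data="e" -> buffer=VKufVxDacXe -> prefix_len=11

Answer: 4 7 10 11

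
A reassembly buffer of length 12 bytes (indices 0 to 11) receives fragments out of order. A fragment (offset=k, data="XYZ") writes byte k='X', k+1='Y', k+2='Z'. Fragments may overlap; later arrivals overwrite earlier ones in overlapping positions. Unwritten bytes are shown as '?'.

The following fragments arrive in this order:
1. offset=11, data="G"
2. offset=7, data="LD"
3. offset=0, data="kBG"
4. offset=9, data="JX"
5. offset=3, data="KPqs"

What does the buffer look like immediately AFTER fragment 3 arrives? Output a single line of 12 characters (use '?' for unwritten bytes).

Answer: kBG????LD??G

Derivation:
Fragment 1: offset=11 data="G" -> buffer=???????????G
Fragment 2: offset=7 data="LD" -> buffer=???????LD??G
Fragment 3: offset=0 data="kBG" -> buffer=kBG????LD??G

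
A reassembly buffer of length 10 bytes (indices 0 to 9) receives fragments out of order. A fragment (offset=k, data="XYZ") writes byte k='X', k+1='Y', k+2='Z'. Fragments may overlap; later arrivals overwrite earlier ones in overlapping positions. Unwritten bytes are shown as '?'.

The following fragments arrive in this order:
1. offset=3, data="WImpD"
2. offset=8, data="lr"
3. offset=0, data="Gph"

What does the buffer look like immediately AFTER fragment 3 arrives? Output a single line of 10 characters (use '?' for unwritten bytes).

Answer: GphWImpDlr

Derivation:
Fragment 1: offset=3 data="WImpD" -> buffer=???WImpD??
Fragment 2: offset=8 data="lr" -> buffer=???WImpDlr
Fragment 3: offset=0 data="Gph" -> buffer=GphWImpDlr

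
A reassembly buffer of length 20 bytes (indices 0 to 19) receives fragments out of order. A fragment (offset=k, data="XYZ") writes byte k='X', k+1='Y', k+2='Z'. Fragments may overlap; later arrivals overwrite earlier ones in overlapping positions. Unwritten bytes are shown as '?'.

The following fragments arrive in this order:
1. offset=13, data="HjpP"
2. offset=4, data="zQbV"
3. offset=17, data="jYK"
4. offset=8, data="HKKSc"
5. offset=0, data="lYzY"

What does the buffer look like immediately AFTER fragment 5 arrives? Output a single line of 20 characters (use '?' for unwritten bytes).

Fragment 1: offset=13 data="HjpP" -> buffer=?????????????HjpP???
Fragment 2: offset=4 data="zQbV" -> buffer=????zQbV?????HjpP???
Fragment 3: offset=17 data="jYK" -> buffer=????zQbV?????HjpPjYK
Fragment 4: offset=8 data="HKKSc" -> buffer=????zQbVHKKScHjpPjYK
Fragment 5: offset=0 data="lYzY" -> buffer=lYzYzQbVHKKScHjpPjYK

Answer: lYzYzQbVHKKScHjpPjYK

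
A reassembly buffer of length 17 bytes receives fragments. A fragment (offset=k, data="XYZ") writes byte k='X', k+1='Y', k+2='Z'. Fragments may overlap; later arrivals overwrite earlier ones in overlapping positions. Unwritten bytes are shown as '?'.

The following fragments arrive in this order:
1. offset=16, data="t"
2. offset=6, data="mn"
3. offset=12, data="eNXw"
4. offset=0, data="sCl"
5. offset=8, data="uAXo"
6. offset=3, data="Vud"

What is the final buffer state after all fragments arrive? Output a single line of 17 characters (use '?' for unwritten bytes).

Fragment 1: offset=16 data="t" -> buffer=????????????????t
Fragment 2: offset=6 data="mn" -> buffer=??????mn????????t
Fragment 3: offset=12 data="eNXw" -> buffer=??????mn????eNXwt
Fragment 4: offset=0 data="sCl" -> buffer=sCl???mn????eNXwt
Fragment 5: offset=8 data="uAXo" -> buffer=sCl???mnuAXoeNXwt
Fragment 6: offset=3 data="Vud" -> buffer=sClVudmnuAXoeNXwt

Answer: sClVudmnuAXoeNXwt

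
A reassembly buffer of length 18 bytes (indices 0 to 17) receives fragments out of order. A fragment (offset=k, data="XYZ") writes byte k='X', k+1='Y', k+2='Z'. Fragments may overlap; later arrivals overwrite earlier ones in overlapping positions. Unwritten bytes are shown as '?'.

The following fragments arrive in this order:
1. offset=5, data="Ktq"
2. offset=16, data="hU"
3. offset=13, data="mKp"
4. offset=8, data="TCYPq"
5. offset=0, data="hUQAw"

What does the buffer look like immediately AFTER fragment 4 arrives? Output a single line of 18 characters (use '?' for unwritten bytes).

Answer: ?????KtqTCYPqmKphU

Derivation:
Fragment 1: offset=5 data="Ktq" -> buffer=?????Ktq??????????
Fragment 2: offset=16 data="hU" -> buffer=?????Ktq????????hU
Fragment 3: offset=13 data="mKp" -> buffer=?????Ktq?????mKphU
Fragment 4: offset=8 data="TCYPq" -> buffer=?????KtqTCYPqmKphU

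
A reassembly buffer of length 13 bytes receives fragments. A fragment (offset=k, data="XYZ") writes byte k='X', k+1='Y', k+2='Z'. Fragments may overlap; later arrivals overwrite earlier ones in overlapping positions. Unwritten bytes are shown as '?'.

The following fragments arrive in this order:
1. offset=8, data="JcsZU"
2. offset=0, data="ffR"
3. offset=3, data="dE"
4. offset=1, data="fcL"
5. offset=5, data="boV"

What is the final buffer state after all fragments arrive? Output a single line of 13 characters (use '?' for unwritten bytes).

Answer: ffcLEboVJcsZU

Derivation:
Fragment 1: offset=8 data="JcsZU" -> buffer=????????JcsZU
Fragment 2: offset=0 data="ffR" -> buffer=ffR?????JcsZU
Fragment 3: offset=3 data="dE" -> buffer=ffRdE???JcsZU
Fragment 4: offset=1 data="fcL" -> buffer=ffcLE???JcsZU
Fragment 5: offset=5 data="boV" -> buffer=ffcLEboVJcsZU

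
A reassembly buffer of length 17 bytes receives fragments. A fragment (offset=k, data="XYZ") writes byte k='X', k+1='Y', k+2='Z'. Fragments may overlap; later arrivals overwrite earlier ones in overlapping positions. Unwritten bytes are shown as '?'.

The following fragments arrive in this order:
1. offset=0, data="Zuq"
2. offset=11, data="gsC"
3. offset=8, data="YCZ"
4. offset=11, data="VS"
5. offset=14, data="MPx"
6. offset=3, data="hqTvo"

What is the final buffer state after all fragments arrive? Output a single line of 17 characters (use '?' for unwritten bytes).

Answer: ZuqhqTvoYCZVSCMPx

Derivation:
Fragment 1: offset=0 data="Zuq" -> buffer=Zuq??????????????
Fragment 2: offset=11 data="gsC" -> buffer=Zuq????????gsC???
Fragment 3: offset=8 data="YCZ" -> buffer=Zuq?????YCZgsC???
Fragment 4: offset=11 data="VS" -> buffer=Zuq?????YCZVSC???
Fragment 5: offset=14 data="MPx" -> buffer=Zuq?????YCZVSCMPx
Fragment 6: offset=3 data="hqTvo" -> buffer=ZuqhqTvoYCZVSCMPx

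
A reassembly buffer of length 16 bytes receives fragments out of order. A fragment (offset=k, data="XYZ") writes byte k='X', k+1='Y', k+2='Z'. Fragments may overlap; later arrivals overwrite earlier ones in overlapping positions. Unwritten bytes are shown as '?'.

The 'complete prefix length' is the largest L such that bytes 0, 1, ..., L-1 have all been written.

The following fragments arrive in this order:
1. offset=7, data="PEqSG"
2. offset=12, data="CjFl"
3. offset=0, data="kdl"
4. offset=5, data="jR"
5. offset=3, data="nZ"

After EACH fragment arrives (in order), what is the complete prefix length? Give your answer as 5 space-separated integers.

Fragment 1: offset=7 data="PEqSG" -> buffer=???????PEqSG???? -> prefix_len=0
Fragment 2: offset=12 data="CjFl" -> buffer=???????PEqSGCjFl -> prefix_len=0
Fragment 3: offset=0 data="kdl" -> buffer=kdl????PEqSGCjFl -> prefix_len=3
Fragment 4: offset=5 data="jR" -> buffer=kdl??jRPEqSGCjFl -> prefix_len=3
Fragment 5: offset=3 data="nZ" -> buffer=kdlnZjRPEqSGCjFl -> prefix_len=16

Answer: 0 0 3 3 16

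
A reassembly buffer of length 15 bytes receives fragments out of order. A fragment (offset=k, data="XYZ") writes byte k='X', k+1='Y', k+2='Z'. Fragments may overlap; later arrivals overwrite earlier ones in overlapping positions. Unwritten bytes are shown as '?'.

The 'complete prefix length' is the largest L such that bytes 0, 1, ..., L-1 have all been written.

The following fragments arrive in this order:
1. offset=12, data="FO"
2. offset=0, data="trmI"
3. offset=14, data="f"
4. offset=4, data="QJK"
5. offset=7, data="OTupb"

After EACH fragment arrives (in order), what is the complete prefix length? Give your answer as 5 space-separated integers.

Answer: 0 4 4 7 15

Derivation:
Fragment 1: offset=12 data="FO" -> buffer=????????????FO? -> prefix_len=0
Fragment 2: offset=0 data="trmI" -> buffer=trmI????????FO? -> prefix_len=4
Fragment 3: offset=14 data="f" -> buffer=trmI????????FOf -> prefix_len=4
Fragment 4: offset=4 data="QJK" -> buffer=trmIQJK?????FOf -> prefix_len=7
Fragment 5: offset=7 data="OTupb" -> buffer=trmIQJKOTupbFOf -> prefix_len=15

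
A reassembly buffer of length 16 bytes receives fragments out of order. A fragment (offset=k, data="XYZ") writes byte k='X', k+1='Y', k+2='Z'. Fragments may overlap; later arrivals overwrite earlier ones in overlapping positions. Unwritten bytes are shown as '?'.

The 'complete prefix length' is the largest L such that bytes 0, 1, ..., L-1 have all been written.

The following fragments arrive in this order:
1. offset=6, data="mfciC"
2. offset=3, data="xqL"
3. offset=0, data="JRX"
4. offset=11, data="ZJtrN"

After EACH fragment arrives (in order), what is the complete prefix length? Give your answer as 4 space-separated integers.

Fragment 1: offset=6 data="mfciC" -> buffer=??????mfciC????? -> prefix_len=0
Fragment 2: offset=3 data="xqL" -> buffer=???xqLmfciC????? -> prefix_len=0
Fragment 3: offset=0 data="JRX" -> buffer=JRXxqLmfciC????? -> prefix_len=11
Fragment 4: offset=11 data="ZJtrN" -> buffer=JRXxqLmfciCZJtrN -> prefix_len=16

Answer: 0 0 11 16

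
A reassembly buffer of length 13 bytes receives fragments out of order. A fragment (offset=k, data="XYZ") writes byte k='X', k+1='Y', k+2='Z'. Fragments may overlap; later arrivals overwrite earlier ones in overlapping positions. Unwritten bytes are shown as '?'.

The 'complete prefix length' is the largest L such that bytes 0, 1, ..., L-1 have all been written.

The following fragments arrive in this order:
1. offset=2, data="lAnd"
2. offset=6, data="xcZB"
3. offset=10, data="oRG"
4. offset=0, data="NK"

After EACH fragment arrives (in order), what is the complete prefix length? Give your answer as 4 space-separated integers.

Fragment 1: offset=2 data="lAnd" -> buffer=??lAnd??????? -> prefix_len=0
Fragment 2: offset=6 data="xcZB" -> buffer=??lAndxcZB??? -> prefix_len=0
Fragment 3: offset=10 data="oRG" -> buffer=??lAndxcZBoRG -> prefix_len=0
Fragment 4: offset=0 data="NK" -> buffer=NKlAndxcZBoRG -> prefix_len=13

Answer: 0 0 0 13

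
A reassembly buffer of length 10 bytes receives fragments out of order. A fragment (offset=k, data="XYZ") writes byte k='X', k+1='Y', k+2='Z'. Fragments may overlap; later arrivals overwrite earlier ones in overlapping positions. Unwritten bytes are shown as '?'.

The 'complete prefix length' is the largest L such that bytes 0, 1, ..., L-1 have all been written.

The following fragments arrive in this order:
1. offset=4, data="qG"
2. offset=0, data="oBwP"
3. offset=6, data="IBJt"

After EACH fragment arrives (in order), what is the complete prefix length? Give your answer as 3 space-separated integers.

Fragment 1: offset=4 data="qG" -> buffer=????qG???? -> prefix_len=0
Fragment 2: offset=0 data="oBwP" -> buffer=oBwPqG???? -> prefix_len=6
Fragment 3: offset=6 data="IBJt" -> buffer=oBwPqGIBJt -> prefix_len=10

Answer: 0 6 10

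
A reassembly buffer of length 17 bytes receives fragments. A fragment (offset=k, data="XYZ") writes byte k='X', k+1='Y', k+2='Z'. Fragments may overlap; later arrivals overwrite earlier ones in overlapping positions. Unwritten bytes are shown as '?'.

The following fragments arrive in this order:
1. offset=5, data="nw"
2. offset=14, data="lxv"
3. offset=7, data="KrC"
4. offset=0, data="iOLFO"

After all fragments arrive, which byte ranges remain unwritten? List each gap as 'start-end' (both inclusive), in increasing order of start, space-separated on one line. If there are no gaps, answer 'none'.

Fragment 1: offset=5 len=2
Fragment 2: offset=14 len=3
Fragment 3: offset=7 len=3
Fragment 4: offset=0 len=5
Gaps: 10-13

Answer: 10-13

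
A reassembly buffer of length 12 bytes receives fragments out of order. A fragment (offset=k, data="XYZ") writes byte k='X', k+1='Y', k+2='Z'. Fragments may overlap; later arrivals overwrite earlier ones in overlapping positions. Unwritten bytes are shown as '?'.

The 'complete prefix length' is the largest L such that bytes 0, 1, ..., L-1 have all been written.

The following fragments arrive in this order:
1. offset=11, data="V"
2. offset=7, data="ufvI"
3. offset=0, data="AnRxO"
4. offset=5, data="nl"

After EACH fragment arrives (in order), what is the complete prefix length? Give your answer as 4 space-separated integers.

Answer: 0 0 5 12

Derivation:
Fragment 1: offset=11 data="V" -> buffer=???????????V -> prefix_len=0
Fragment 2: offset=7 data="ufvI" -> buffer=???????ufvIV -> prefix_len=0
Fragment 3: offset=0 data="AnRxO" -> buffer=AnRxO??ufvIV -> prefix_len=5
Fragment 4: offset=5 data="nl" -> buffer=AnRxOnlufvIV -> prefix_len=12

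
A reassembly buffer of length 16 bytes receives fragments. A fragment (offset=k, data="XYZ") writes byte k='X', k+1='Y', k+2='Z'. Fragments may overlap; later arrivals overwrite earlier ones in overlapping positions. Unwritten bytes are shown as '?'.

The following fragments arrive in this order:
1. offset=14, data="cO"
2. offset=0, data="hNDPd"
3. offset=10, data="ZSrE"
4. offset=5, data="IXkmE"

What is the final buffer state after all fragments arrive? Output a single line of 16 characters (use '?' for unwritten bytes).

Fragment 1: offset=14 data="cO" -> buffer=??????????????cO
Fragment 2: offset=0 data="hNDPd" -> buffer=hNDPd?????????cO
Fragment 3: offset=10 data="ZSrE" -> buffer=hNDPd?????ZSrEcO
Fragment 4: offset=5 data="IXkmE" -> buffer=hNDPdIXkmEZSrEcO

Answer: hNDPdIXkmEZSrEcO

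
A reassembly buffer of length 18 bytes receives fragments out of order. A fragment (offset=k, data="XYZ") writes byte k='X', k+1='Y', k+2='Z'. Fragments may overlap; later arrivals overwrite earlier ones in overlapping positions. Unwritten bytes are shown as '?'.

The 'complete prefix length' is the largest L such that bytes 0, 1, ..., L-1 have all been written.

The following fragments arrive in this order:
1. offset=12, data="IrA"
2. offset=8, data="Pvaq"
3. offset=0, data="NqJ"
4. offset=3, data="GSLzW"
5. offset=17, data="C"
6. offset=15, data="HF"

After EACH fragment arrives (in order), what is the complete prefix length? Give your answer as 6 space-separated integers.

Fragment 1: offset=12 data="IrA" -> buffer=????????????IrA??? -> prefix_len=0
Fragment 2: offset=8 data="Pvaq" -> buffer=????????PvaqIrA??? -> prefix_len=0
Fragment 3: offset=0 data="NqJ" -> buffer=NqJ?????PvaqIrA??? -> prefix_len=3
Fragment 4: offset=3 data="GSLzW" -> buffer=NqJGSLzWPvaqIrA??? -> prefix_len=15
Fragment 5: offset=17 data="C" -> buffer=NqJGSLzWPvaqIrA??C -> prefix_len=15
Fragment 6: offset=15 data="HF" -> buffer=NqJGSLzWPvaqIrAHFC -> prefix_len=18

Answer: 0 0 3 15 15 18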